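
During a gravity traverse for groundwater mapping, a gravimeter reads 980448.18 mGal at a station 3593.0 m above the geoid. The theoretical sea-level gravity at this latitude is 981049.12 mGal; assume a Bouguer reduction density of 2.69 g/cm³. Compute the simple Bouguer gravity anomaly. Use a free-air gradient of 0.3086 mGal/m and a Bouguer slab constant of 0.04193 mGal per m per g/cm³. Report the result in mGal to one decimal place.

Free-air correction = 0.3086 × 3593.0 = 1108.80 mGal
Free-air anomaly = 980448.18 − 981049.12 + (1108.80) = 507.86 mGal
Bouguer slab correction = 0.04193 × 2.69 × 3593.0 = 405.26 mGal
Simple Bouguer anomaly = 507.86 − (405.26) = 102.60 mGal

102.6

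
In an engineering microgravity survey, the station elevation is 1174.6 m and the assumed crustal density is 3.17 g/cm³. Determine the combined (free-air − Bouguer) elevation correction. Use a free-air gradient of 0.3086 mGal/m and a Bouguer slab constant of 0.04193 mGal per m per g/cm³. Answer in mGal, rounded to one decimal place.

206.4

Combined gradient = 0.3086 − 0.04193 × 3.17 = 0.1756819 mGal/m
Combined elevation correction = 0.1756819 × 1174.6 = 206.4 mGal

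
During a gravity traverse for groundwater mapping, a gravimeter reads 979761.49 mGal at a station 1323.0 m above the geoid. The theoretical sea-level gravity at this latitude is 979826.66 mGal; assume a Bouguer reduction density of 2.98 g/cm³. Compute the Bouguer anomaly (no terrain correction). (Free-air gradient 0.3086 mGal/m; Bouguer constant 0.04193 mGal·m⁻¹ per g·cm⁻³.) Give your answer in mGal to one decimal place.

177.8

Free-air correction = 0.3086 × 1323.0 = 408.28 mGal
Free-air anomaly = 979761.49 − 979826.66 + (408.28) = 343.11 mGal
Bouguer slab correction = 0.04193 × 2.98 × 1323.0 = 165.31 mGal
Simple Bouguer anomaly = 343.11 − (165.31) = 177.80 mGal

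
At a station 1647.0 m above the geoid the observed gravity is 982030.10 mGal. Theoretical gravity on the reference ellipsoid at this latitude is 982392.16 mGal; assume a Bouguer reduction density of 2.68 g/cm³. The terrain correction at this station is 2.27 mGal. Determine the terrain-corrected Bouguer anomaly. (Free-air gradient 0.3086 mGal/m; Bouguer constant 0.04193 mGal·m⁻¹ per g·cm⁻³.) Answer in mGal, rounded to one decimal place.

Free-air correction = 0.3086 × 1647.0 = 508.26 mGal
Free-air anomaly = 982030.10 − 982392.16 + (508.26) = 146.20 mGal
Bouguer slab correction = 0.04193 × 2.68 × 1647.0 = 185.08 mGal
Simple Bouguer anomaly = 146.20 − (185.08) = -38.88 mGal
Complete Bouguer anomaly = -38.88 + 2.27 = -36.61 mGal

-36.6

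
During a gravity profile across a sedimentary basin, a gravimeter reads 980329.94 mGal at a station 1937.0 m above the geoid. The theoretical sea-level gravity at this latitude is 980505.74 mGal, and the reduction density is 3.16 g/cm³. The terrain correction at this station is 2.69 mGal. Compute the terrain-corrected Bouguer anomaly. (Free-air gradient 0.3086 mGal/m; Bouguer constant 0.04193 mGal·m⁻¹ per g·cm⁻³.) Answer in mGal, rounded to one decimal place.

Free-air correction = 0.3086 × 1937.0 = 597.76 mGal
Free-air anomaly = 980329.94 − 980505.74 + (597.76) = 421.96 mGal
Bouguer slab correction = 0.04193 × 3.16 × 1937.0 = 256.65 mGal
Simple Bouguer anomaly = 421.96 − (256.65) = 165.31 mGal
Complete Bouguer anomaly = 165.31 + 2.69 = 168.00 mGal

168.0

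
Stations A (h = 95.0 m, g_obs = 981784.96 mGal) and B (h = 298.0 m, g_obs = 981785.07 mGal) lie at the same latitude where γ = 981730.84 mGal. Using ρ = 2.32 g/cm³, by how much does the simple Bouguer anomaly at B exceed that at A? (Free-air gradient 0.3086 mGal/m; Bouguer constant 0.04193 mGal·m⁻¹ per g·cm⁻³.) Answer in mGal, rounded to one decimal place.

Δg_SB(A) = 981784.96 − 981730.84 + 0.3086×95.0 − 0.04193×2.32×95.0 = 74.20 mGal
Δg_SB(B) = 981785.07 − 981730.84 + 0.3086×298.0 − 0.04193×2.32×298.0 = 117.20 mGal
Difference = 117.20 − (74.20) = 43.00 mGal

43.0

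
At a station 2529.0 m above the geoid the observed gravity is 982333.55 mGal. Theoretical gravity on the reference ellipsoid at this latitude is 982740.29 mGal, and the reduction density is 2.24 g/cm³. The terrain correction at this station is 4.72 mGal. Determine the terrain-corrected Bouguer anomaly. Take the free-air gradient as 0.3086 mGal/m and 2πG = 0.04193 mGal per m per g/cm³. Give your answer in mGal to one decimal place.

140.9

Free-air correction = 0.3086 × 2529.0 = 780.45 mGal
Free-air anomaly = 982333.55 − 982740.29 + (780.45) = 373.71 mGal
Bouguer slab correction = 0.04193 × 2.24 × 2529.0 = 237.53 mGal
Simple Bouguer anomaly = 373.71 − (237.53) = 136.18 mGal
Complete Bouguer anomaly = 136.18 + 4.72 = 140.90 mGal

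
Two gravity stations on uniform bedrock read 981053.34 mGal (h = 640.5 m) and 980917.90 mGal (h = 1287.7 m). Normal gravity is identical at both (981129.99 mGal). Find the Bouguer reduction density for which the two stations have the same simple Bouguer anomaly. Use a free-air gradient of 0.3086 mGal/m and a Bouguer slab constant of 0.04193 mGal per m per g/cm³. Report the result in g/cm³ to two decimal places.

Δg_obs = 980917.90 − 981053.34 = -135.44 mGal over Δh = 1287.7 − 640.5 = 647.2 m
Equal Bouguer anomalies ⇒ Δg_obs + (0.3086 − 0.04193ρ)·Δh = 0
0.3086 − 0.04193ρ = −Δg_obs/Δh = 0.20927
ρ = (0.3086 − 0.20927) / 0.04193 = 2.37 g/cm³

2.37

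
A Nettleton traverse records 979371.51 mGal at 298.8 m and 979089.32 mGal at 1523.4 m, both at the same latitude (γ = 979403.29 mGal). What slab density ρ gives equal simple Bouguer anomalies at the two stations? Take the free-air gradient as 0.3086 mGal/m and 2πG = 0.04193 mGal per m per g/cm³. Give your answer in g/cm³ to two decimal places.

1.86

Δg_obs = 979089.32 − 979371.51 = -282.19 mGal over Δh = 1523.4 − 298.8 = 1224.6 m
Equal Bouguer anomalies ⇒ Δg_obs + (0.3086 − 0.04193ρ)·Δh = 0
0.3086 − 0.04193ρ = −Δg_obs/Δh = 0.23043
ρ = (0.3086 − 0.23043) / 0.04193 = 1.86 g/cm³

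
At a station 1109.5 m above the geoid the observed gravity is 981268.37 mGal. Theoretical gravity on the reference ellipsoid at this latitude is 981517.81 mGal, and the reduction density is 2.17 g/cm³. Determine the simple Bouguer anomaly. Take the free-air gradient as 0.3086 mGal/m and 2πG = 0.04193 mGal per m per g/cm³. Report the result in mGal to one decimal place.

Free-air correction = 0.3086 × 1109.5 = 342.39 mGal
Free-air anomaly = 981268.37 − 981517.81 + (342.39) = 92.95 mGal
Bouguer slab correction = 0.04193 × 2.17 × 1109.5 = 100.95 mGal
Simple Bouguer anomaly = 92.95 − (100.95) = -8.00 mGal

-8.0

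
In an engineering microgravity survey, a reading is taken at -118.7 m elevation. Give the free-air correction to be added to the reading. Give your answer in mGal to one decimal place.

-36.6

Free-air correction = 0.3086 × -118.7 = -36.6 mGal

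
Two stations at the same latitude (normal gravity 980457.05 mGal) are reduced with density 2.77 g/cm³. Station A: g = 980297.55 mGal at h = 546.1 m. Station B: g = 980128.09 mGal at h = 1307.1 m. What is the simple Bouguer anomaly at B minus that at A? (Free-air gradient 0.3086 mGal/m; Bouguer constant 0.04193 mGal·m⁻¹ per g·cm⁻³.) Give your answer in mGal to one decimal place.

-23.0

Δg_SB(A) = 980297.55 − 980457.05 + 0.3086×546.1 − 0.04193×2.77×546.1 = -54.40 mGal
Δg_SB(B) = 980128.09 − 980457.05 + 0.3086×1307.1 − 0.04193×2.77×1307.1 = -77.40 mGal
Difference = -77.40 − (-54.40) = -23.00 mGal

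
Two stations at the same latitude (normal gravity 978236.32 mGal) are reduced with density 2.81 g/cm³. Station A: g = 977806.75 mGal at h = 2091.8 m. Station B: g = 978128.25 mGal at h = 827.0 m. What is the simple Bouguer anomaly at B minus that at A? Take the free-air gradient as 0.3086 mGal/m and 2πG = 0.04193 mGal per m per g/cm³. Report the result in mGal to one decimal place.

80.2

Δg_SB(A) = 977806.75 − 978236.32 + 0.3086×2091.8 − 0.04193×2.81×2091.8 = -30.50 mGal
Δg_SB(B) = 978128.25 − 978236.32 + 0.3086×827.0 − 0.04193×2.81×827.0 = 49.70 mGal
Difference = 49.70 − (-30.50) = 80.20 mGal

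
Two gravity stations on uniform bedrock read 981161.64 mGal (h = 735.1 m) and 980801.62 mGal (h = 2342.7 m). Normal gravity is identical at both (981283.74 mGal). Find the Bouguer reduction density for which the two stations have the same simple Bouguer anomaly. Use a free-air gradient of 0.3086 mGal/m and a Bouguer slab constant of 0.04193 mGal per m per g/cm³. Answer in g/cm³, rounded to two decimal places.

Δg_obs = 980801.62 − 981161.64 = -360.02 mGal over Δh = 2342.7 − 735.1 = 1607.6 m
Equal Bouguer anomalies ⇒ Δg_obs + (0.3086 − 0.04193ρ)·Δh = 0
0.3086 − 0.04193ρ = −Δg_obs/Δh = 0.22395
ρ = (0.3086 − 0.22395) / 0.04193 = 2.02 g/cm³

2.02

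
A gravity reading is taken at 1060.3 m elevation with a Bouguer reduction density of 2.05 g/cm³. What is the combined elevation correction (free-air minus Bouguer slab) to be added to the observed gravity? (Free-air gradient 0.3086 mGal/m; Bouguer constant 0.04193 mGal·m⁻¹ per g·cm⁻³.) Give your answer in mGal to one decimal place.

Combined gradient = 0.3086 − 0.04193 × 2.05 = 0.2226435 mGal/m
Combined elevation correction = 0.2226435 × 1060.3 = 236.1 mGal

236.1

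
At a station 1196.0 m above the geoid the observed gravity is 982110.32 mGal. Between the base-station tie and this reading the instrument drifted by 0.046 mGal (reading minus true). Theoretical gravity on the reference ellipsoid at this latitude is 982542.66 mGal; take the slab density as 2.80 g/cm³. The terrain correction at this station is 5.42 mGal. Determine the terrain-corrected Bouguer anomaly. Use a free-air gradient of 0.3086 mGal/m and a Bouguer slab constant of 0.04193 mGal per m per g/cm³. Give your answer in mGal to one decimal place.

Drift-corrected reading = 982110.32 − (0.046) = 982110.274 mGal
Free-air correction = 0.3086 × 1196.0 = 369.09 mGal
Free-air anomaly = 982110.274 − 982542.66 + (369.09) = -63.296 mGal
Bouguer slab correction = 0.04193 × 2.80 × 1196.0 = 140.42 mGal
Simple Bouguer anomaly = -63.296 − (140.42) = -203.716 mGal
Complete Bouguer anomaly = -203.716 + 5.42 = -198.296 mGal

-198.3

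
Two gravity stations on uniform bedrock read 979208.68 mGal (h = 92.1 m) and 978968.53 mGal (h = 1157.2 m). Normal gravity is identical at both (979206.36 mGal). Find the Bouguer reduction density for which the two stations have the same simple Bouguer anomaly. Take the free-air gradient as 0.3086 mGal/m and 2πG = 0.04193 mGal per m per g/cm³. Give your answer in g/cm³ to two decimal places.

Δg_obs = 978968.53 − 979208.68 = -240.15 mGal over Δh = 1157.2 − 92.1 = 1065.1 m
Equal Bouguer anomalies ⇒ Δg_obs + (0.3086 − 0.04193ρ)·Δh = 0
0.3086 − 0.04193ρ = −Δg_obs/Δh = 0.22547
ρ = (0.3086 − 0.22547) / 0.04193 = 1.98 g/cm³

1.98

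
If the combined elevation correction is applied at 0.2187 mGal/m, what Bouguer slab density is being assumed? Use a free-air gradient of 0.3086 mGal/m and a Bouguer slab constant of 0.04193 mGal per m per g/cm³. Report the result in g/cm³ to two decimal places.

0.2187 = 0.3086 − 0.04193 × ρ
ρ = (0.3086 − 0.2187) / 0.04193 = 2.14 g/cm³

2.14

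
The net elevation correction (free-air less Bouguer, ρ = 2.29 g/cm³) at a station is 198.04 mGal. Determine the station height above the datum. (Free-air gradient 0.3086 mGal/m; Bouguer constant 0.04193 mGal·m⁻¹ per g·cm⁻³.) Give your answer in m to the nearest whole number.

932

Combined gradient = 0.3086 − 0.04193 × 2.29 = 0.2125803 mGal/m
h = 198.04 / 0.2125803 = 931.60 m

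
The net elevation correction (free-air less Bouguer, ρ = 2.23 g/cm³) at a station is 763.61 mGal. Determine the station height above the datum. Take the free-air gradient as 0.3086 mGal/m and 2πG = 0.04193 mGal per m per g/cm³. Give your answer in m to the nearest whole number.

3550

Combined gradient = 0.3086 − 0.04193 × 2.23 = 0.2150961 mGal/m
h = 763.61 / 0.2150961 = 3550.09 m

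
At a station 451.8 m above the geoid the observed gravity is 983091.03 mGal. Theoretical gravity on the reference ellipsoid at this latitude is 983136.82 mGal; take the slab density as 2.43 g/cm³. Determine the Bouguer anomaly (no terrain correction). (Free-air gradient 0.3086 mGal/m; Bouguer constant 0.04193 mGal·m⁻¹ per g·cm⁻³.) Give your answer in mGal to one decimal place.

47.6

Free-air correction = 0.3086 × 451.8 = 139.43 mGal
Free-air anomaly = 983091.03 − 983136.82 + (139.43) = 93.64 mGal
Bouguer slab correction = 0.04193 × 2.43 × 451.8 = 46.03 mGal
Simple Bouguer anomaly = 93.64 − (46.03) = 47.61 mGal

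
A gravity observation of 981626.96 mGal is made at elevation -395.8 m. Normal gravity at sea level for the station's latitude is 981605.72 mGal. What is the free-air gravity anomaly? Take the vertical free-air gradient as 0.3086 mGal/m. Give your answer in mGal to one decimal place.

Free-air correction = 0.3086 × -395.8 = -122.14 mGal
Free-air anomaly = 981626.96 − 981605.72 + (-122.14) = -100.90 mGal

-100.9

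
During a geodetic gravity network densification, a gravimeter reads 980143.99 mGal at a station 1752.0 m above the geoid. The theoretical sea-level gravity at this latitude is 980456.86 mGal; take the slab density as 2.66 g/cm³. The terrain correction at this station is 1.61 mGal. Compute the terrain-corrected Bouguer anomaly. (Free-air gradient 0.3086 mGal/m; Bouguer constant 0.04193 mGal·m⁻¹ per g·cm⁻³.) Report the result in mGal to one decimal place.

Free-air correction = 0.3086 × 1752.0 = 540.67 mGal
Free-air anomaly = 980143.99 − 980456.86 + (540.67) = 227.80 mGal
Bouguer slab correction = 0.04193 × 2.66 × 1752.0 = 195.41 mGal
Simple Bouguer anomaly = 227.80 − (195.41) = 32.39 mGal
Complete Bouguer anomaly = 32.39 + 1.61 = 34.00 mGal

34.0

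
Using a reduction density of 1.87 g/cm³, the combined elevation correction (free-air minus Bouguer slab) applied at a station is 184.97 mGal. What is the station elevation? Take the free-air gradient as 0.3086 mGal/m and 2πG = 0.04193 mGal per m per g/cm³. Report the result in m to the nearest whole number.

Combined gradient = 0.3086 − 0.04193 × 1.87 = 0.2301909 mGal/m
h = 184.97 / 0.2301909 = 803.55 m

804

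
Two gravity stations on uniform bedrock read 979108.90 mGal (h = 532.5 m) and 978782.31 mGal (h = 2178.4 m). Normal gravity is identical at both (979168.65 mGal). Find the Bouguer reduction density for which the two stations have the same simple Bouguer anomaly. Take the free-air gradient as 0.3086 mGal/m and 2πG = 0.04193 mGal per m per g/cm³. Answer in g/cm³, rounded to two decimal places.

2.63

Δg_obs = 978782.31 − 979108.90 = -326.59 mGal over Δh = 2178.4 − 532.5 = 1645.9 m
Equal Bouguer anomalies ⇒ Δg_obs + (0.3086 − 0.04193ρ)·Δh = 0
0.3086 − 0.04193ρ = −Δg_obs/Δh = 0.19843
ρ = (0.3086 − 0.19843) / 0.04193 = 2.63 g/cm³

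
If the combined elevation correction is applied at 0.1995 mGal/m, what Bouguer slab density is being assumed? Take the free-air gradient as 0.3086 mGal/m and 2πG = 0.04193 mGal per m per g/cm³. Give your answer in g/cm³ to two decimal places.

0.1995 = 0.3086 − 0.04193 × ρ
ρ = (0.3086 − 0.1995) / 0.04193 = 2.60 g/cm³

2.60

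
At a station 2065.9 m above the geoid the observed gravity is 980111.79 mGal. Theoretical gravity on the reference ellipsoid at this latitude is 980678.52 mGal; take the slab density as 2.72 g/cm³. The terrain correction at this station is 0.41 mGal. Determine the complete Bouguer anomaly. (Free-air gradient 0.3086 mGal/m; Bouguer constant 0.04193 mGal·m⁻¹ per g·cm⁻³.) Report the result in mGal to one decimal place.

-164.4

Free-air correction = 0.3086 × 2065.9 = 637.54 mGal
Free-air anomaly = 980111.79 − 980678.52 + (637.54) = 70.81 mGal
Bouguer slab correction = 0.04193 × 2.72 × 2065.9 = 235.62 mGal
Simple Bouguer anomaly = 70.81 − (235.62) = -164.81 mGal
Complete Bouguer anomaly = -164.81 + 0.41 = -164.40 mGal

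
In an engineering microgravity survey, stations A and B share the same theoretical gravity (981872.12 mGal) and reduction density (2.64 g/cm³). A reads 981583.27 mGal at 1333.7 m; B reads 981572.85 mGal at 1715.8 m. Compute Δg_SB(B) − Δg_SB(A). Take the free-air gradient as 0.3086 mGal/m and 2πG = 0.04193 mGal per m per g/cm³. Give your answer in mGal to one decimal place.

65.2

Δg_SB(A) = 981583.27 − 981872.12 + 0.3086×1333.7 − 0.04193×2.64×1333.7 = -24.90 mGal
Δg_SB(B) = 981572.85 − 981872.12 + 0.3086×1715.8 − 0.04193×2.64×1715.8 = 40.30 mGal
Difference = 40.30 − (-24.90) = 65.20 mGal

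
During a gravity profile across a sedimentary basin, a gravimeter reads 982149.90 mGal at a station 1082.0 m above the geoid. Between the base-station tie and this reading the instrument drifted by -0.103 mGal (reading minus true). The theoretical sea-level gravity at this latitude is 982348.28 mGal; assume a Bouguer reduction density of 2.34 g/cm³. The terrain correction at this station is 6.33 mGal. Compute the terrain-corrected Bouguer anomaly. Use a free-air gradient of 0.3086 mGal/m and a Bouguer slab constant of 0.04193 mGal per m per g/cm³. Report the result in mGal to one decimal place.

Drift-corrected reading = 982149.90 − (-0.103) = 982150.003 mGal
Free-air correction = 0.3086 × 1082.0 = 333.91 mGal
Free-air anomaly = 982150.003 − 982348.28 + (333.91) = 135.633 mGal
Bouguer slab correction = 0.04193 × 2.34 × 1082.0 = 106.16 mGal
Simple Bouguer anomaly = 135.633 − (106.16) = 29.473 mGal
Complete Bouguer anomaly = 29.473 + 6.33 = 35.803 mGal

35.8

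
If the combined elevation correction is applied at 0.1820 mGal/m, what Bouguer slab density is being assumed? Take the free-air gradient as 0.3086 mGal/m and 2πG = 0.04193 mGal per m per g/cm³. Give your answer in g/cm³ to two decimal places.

0.1820 = 0.3086 − 0.04193 × ρ
ρ = (0.3086 − 0.1820) / 0.04193 = 3.02 g/cm³

3.02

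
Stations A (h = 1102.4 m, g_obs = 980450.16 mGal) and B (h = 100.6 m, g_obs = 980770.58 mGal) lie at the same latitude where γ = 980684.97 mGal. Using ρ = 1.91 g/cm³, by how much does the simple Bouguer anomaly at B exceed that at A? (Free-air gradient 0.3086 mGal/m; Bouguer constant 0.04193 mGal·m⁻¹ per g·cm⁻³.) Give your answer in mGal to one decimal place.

91.5

Δg_SB(A) = 980450.16 − 980684.97 + 0.3086×1102.4 − 0.04193×1.91×1102.4 = 17.10 mGal
Δg_SB(B) = 980770.58 − 980684.97 + 0.3086×100.6 − 0.04193×1.91×100.6 = 108.60 mGal
Difference = 108.60 − (17.10) = 91.50 mGal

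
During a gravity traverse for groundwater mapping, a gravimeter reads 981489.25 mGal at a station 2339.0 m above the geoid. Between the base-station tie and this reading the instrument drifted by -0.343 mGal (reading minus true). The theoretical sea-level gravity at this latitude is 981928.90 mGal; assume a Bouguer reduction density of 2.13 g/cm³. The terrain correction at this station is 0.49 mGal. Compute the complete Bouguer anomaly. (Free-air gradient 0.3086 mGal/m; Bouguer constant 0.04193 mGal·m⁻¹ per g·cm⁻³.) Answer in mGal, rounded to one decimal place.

Drift-corrected reading = 981489.25 − (-0.343) = 981489.593 mGal
Free-air correction = 0.3086 × 2339.0 = 721.82 mGal
Free-air anomaly = 981489.593 − 981928.90 + (721.82) = 282.513 mGal
Bouguer slab correction = 0.04193 × 2.13 × 2339.0 = 208.90 mGal
Simple Bouguer anomaly = 282.513 − (208.90) = 73.613 mGal
Complete Bouguer anomaly = 73.613 + 0.49 = 74.103 mGal

74.1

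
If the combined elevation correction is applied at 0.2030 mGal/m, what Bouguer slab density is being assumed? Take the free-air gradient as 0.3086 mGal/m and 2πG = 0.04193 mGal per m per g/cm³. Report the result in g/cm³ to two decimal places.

0.2030 = 0.3086 − 0.04193 × ρ
ρ = (0.3086 − 0.2030) / 0.04193 = 2.52 g/cm³

2.52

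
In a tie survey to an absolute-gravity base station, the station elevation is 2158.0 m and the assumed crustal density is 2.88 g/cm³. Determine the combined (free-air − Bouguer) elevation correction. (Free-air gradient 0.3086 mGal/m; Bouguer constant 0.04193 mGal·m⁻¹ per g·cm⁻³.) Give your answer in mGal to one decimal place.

405.4

Combined gradient = 0.3086 − 0.04193 × 2.88 = 0.1878416 mGal/m
Combined elevation correction = 0.1878416 × 2158.0 = 405.4 mGal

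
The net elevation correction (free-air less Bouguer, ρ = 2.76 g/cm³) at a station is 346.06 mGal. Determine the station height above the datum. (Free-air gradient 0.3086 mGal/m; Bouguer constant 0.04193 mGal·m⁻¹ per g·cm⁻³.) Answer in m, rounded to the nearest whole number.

1794

Combined gradient = 0.3086 − 0.04193 × 2.76 = 0.1928732 mGal/m
h = 346.06 / 0.1928732 = 1794.24 m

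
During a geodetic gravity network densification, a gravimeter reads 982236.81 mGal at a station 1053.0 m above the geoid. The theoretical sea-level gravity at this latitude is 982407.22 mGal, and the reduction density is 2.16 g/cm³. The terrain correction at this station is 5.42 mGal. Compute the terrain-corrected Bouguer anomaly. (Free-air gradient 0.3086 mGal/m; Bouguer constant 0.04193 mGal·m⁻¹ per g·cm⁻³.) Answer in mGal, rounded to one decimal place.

Free-air correction = 0.3086 × 1053.0 = 324.96 mGal
Free-air anomaly = 982236.81 − 982407.22 + (324.96) = 154.55 mGal
Bouguer slab correction = 0.04193 × 2.16 × 1053.0 = 95.37 mGal
Simple Bouguer anomaly = 154.55 − (95.37) = 59.18 mGal
Complete Bouguer anomaly = 59.18 + 5.42 = 64.60 mGal

64.6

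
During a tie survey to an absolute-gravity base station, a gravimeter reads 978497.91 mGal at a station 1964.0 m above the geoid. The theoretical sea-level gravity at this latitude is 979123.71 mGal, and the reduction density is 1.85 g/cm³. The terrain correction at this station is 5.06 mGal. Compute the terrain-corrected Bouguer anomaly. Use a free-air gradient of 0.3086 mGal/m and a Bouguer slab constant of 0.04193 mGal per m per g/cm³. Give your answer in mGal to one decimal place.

Free-air correction = 0.3086 × 1964.0 = 606.09 mGal
Free-air anomaly = 978497.91 − 979123.71 + (606.09) = -19.71 mGal
Bouguer slab correction = 0.04193 × 1.85 × 1964.0 = 152.35 mGal
Simple Bouguer anomaly = -19.71 − (152.35) = -172.06 mGal
Complete Bouguer anomaly = -172.06 + 5.06 = -167.00 mGal

-167.0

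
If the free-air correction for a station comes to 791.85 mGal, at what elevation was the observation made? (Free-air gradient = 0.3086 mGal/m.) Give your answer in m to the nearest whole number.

2566

h = 791.85 / 0.3086 = 2565.94 m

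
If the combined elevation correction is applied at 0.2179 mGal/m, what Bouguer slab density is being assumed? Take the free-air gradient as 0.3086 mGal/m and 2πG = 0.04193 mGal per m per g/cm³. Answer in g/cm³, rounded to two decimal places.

0.2179 = 0.3086 − 0.04193 × ρ
ρ = (0.3086 − 0.2179) / 0.04193 = 2.16 g/cm³

2.16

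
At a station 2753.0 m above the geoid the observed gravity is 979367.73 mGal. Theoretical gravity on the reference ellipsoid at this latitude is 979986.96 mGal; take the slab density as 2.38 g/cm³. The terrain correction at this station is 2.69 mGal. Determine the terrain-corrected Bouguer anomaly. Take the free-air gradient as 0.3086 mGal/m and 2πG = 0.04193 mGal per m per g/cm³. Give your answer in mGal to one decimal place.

Free-air correction = 0.3086 × 2753.0 = 849.58 mGal
Free-air anomaly = 979367.73 − 979986.96 + (849.58) = 230.35 mGal
Bouguer slab correction = 0.04193 × 2.38 × 2753.0 = 274.73 mGal
Simple Bouguer anomaly = 230.35 − (274.73) = -44.38 mGal
Complete Bouguer anomaly = -44.38 + 2.69 = -41.69 mGal

-41.7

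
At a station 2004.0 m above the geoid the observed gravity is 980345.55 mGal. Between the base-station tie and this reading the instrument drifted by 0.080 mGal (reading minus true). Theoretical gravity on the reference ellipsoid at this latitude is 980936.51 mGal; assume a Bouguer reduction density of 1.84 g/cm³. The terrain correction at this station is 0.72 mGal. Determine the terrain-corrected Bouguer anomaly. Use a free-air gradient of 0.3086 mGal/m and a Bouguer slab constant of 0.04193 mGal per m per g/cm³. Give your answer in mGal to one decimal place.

Drift-corrected reading = 980345.55 − (0.080) = 980345.470 mGal
Free-air correction = 0.3086 × 2004.0 = 618.43 mGal
Free-air anomaly = 980345.470 − 980936.51 + (618.43) = 27.390 mGal
Bouguer slab correction = 0.04193 × 1.84 × 2004.0 = 154.61 mGal
Simple Bouguer anomaly = 27.390 − (154.61) = -127.220 mGal
Complete Bouguer anomaly = -127.220 + 0.72 = -126.500 mGal

-126.5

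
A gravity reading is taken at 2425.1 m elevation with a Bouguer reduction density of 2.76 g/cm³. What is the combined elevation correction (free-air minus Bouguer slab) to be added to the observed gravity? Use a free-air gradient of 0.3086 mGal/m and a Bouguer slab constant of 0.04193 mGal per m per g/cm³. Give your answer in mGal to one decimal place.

Combined gradient = 0.3086 − 0.04193 × 2.76 = 0.1928732 mGal/m
Combined elevation correction = 0.1928732 × 2425.1 = 467.7 mGal

467.7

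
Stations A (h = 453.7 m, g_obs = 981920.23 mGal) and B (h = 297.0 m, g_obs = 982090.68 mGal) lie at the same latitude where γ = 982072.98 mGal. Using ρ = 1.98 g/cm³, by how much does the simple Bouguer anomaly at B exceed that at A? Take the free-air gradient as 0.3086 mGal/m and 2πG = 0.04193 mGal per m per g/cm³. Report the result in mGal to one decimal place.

Δg_SB(A) = 981920.23 − 982072.98 + 0.3086×453.7 − 0.04193×1.98×453.7 = -50.40 mGal
Δg_SB(B) = 982090.68 − 982072.98 + 0.3086×297.0 − 0.04193×1.98×297.0 = 84.70 mGal
Difference = 84.70 − (-50.40) = 135.10 mGal

135.1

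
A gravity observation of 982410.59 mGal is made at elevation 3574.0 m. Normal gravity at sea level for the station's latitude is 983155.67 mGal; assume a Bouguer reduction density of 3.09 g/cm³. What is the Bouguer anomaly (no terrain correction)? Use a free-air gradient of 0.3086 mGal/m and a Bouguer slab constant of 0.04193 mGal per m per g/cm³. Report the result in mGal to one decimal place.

-105.2

Free-air correction = 0.3086 × 3574.0 = 1102.94 mGal
Free-air anomaly = 982410.59 − 983155.67 + (1102.94) = 357.86 mGal
Bouguer slab correction = 0.04193 × 3.09 × 3574.0 = 463.06 mGal
Simple Bouguer anomaly = 357.86 − (463.06) = -105.20 mGal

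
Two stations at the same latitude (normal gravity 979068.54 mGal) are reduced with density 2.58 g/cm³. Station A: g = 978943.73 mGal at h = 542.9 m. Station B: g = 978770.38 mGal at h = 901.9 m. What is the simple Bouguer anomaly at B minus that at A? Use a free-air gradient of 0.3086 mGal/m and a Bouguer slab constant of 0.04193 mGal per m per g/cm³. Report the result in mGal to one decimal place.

Δg_SB(A) = 978943.73 − 979068.54 + 0.3086×542.9 − 0.04193×2.58×542.9 = -16.00 mGal
Δg_SB(B) = 978770.38 − 979068.54 + 0.3086×901.9 − 0.04193×2.58×901.9 = -117.40 mGal
Difference = -117.40 − (-16.00) = -101.40 mGal

-101.4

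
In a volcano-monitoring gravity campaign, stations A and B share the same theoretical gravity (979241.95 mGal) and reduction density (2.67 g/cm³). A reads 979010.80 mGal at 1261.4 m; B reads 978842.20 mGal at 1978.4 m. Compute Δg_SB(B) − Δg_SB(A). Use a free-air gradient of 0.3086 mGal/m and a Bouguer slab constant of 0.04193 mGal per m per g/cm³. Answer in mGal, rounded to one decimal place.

-27.6

Δg_SB(A) = 979010.80 − 979241.95 + 0.3086×1261.4 − 0.04193×2.67×1261.4 = 16.90 mGal
Δg_SB(B) = 978842.20 − 979241.95 + 0.3086×1978.4 − 0.04193×2.67×1978.4 = -10.70 mGal
Difference = -10.70 − (16.90) = -27.60 mGal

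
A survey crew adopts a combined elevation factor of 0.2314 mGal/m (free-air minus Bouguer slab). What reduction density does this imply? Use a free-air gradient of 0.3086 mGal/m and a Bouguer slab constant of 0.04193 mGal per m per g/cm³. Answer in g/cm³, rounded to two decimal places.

0.2314 = 0.3086 − 0.04193 × ρ
ρ = (0.3086 − 0.2314) / 0.04193 = 1.84 g/cm³

1.84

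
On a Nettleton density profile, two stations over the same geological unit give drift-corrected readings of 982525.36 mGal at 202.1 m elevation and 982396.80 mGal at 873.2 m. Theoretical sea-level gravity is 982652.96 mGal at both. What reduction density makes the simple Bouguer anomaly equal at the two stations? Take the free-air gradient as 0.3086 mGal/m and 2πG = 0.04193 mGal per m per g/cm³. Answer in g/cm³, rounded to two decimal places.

2.79

Δg_obs = 982396.80 − 982525.36 = -128.56 mGal over Δh = 873.2 − 202.1 = 671.1 m
Equal Bouguer anomalies ⇒ Δg_obs + (0.3086 − 0.04193ρ)·Δh = 0
0.3086 − 0.04193ρ = −Δg_obs/Δh = 0.19157
ρ = (0.3086 − 0.19157) / 0.04193 = 2.79 g/cm³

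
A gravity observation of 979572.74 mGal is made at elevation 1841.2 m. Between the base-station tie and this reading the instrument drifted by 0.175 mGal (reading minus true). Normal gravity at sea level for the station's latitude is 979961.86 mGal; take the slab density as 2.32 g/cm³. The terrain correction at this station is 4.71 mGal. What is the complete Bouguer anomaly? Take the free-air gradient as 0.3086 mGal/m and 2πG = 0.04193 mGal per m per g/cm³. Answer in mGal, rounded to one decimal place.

Drift-corrected reading = 979572.74 − (0.175) = 979572.565 mGal
Free-air correction = 0.3086 × 1841.2 = 568.19 mGal
Free-air anomaly = 979572.565 − 979961.86 + (568.19) = 178.895 mGal
Bouguer slab correction = 0.04193 × 2.32 × 1841.2 = 179.11 mGal
Simple Bouguer anomaly = 178.895 − (179.11) = -0.215 mGal
Complete Bouguer anomaly = -0.215 + 4.71 = 4.495 mGal

4.5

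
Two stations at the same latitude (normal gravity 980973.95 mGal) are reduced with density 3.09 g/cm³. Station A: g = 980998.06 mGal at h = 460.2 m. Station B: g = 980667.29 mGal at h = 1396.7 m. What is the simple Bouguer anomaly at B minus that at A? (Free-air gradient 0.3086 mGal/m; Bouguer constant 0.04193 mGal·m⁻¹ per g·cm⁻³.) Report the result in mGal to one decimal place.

Δg_SB(A) = 980998.06 − 980973.95 + 0.3086×460.2 − 0.04193×3.09×460.2 = 106.50 mGal
Δg_SB(B) = 980667.29 − 980973.95 + 0.3086×1396.7 − 0.04193×3.09×1396.7 = -56.60 mGal
Difference = -56.60 − (106.50) = -163.10 mGal

-163.1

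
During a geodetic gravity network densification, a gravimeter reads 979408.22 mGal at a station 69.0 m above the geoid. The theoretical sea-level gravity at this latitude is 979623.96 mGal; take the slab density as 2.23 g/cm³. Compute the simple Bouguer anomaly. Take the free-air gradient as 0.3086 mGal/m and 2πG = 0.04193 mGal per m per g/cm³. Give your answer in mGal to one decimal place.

Free-air correction = 0.3086 × 69.0 = 21.29 mGal
Free-air anomaly = 979408.22 − 979623.96 + (21.29) = -194.45 mGal
Bouguer slab correction = 0.04193 × 2.23 × 69.0 = 6.45 mGal
Simple Bouguer anomaly = -194.45 − (6.45) = -200.90 mGal

-200.9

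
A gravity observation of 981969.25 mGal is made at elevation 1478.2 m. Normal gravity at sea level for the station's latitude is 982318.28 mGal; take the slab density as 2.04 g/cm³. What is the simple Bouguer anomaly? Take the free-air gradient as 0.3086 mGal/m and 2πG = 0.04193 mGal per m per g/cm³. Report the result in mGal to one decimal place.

-19.3

Free-air correction = 0.3086 × 1478.2 = 456.17 mGal
Free-air anomaly = 981969.25 − 982318.28 + (456.17) = 107.14 mGal
Bouguer slab correction = 0.04193 × 2.04 × 1478.2 = 126.44 mGal
Simple Bouguer anomaly = 107.14 − (126.44) = -19.30 mGal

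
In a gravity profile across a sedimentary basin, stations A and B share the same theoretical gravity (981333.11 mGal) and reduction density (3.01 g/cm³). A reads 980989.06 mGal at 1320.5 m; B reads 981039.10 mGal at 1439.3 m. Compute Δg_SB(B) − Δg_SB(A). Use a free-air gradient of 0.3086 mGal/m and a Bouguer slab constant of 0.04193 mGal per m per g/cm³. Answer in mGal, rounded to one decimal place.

Δg_SB(A) = 980989.06 − 981333.11 + 0.3086×1320.5 − 0.04193×3.01×1320.5 = -103.20 mGal
Δg_SB(B) = 981039.10 − 981333.11 + 0.3086×1439.3 − 0.04193×3.01×1439.3 = -31.50 mGal
Difference = -31.50 − (-103.20) = 71.70 mGal

71.7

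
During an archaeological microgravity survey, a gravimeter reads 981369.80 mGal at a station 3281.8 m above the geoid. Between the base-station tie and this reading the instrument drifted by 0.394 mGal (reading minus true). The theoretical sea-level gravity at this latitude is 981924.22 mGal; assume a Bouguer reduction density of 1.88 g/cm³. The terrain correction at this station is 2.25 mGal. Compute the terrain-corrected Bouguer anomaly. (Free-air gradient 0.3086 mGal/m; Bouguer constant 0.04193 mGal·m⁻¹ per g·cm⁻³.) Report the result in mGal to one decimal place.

Drift-corrected reading = 981369.80 − (0.394) = 981369.406 mGal
Free-air correction = 0.3086 × 3281.8 = 1012.76 mGal
Free-air anomaly = 981369.406 − 981924.22 + (1012.76) = 457.946 mGal
Bouguer slab correction = 0.04193 × 1.88 × 3281.8 = 258.70 mGal
Simple Bouguer anomaly = 457.946 − (258.70) = 199.246 mGal
Complete Bouguer anomaly = 199.246 + 2.25 = 201.496 mGal

201.5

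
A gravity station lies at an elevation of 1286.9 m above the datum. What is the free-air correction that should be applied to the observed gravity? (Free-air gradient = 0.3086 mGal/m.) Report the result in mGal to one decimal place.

Free-air correction = 0.3086 × 1286.9 = 397.1 mGal

397.1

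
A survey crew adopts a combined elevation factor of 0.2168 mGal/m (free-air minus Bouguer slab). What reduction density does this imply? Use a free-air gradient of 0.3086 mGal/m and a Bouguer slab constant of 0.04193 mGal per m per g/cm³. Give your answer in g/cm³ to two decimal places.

2.19

0.2168 = 0.3086 − 0.04193 × ρ
ρ = (0.3086 − 0.2168) / 0.04193 = 2.19 g/cm³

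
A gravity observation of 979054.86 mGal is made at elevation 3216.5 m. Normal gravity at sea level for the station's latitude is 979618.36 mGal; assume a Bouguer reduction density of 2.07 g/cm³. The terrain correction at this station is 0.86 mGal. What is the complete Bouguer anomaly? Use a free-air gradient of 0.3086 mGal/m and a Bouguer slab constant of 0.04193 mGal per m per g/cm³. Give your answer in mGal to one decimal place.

Free-air correction = 0.3086 × 3216.5 = 992.61 mGal
Free-air anomaly = 979054.86 − 979618.36 + (992.61) = 429.11 mGal
Bouguer slab correction = 0.04193 × 2.07 × 3216.5 = 279.18 mGal
Simple Bouguer anomaly = 429.11 − (279.18) = 149.93 mGal
Complete Bouguer anomaly = 149.93 + 0.86 = 150.79 mGal

150.8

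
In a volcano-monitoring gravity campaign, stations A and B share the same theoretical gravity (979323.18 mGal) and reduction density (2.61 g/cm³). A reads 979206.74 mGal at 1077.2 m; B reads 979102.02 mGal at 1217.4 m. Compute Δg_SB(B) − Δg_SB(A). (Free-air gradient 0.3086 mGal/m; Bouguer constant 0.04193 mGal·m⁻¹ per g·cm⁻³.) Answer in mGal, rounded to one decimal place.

Δg_SB(A) = 979206.74 − 979323.18 + 0.3086×1077.2 − 0.04193×2.61×1077.2 = 98.10 mGal
Δg_SB(B) = 979102.02 − 979323.18 + 0.3086×1217.4 − 0.04193×2.61×1217.4 = 21.30 mGal
Difference = 21.30 − (98.10) = -76.80 mGal

-76.8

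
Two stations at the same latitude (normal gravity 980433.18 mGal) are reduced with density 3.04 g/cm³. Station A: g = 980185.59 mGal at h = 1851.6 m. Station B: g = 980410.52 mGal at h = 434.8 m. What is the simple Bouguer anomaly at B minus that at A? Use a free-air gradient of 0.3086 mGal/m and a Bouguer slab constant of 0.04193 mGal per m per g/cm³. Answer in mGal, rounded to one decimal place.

-31.7

Δg_SB(A) = 980185.59 − 980433.18 + 0.3086×1851.6 − 0.04193×3.04×1851.6 = 87.80 mGal
Δg_SB(B) = 980410.52 − 980433.18 + 0.3086×434.8 − 0.04193×3.04×434.8 = 56.10 mGal
Difference = 56.10 − (87.80) = -31.70 mGal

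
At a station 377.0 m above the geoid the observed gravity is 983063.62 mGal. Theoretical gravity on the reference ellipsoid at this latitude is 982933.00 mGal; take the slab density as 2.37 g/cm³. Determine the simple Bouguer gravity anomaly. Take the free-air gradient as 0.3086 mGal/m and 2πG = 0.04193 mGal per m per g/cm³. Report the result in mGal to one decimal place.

209.5

Free-air correction = 0.3086 × 377.0 = 116.34 mGal
Free-air anomaly = 983063.62 − 982933.00 + (116.34) = 246.96 mGal
Bouguer slab correction = 0.04193 × 2.37 × 377.0 = 37.46 mGal
Simple Bouguer anomaly = 246.96 − (37.46) = 209.50 mGal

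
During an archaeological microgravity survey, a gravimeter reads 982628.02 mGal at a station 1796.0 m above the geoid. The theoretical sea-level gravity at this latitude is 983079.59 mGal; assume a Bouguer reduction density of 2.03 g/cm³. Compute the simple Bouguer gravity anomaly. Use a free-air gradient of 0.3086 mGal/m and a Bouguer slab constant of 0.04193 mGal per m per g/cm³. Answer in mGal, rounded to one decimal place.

-50.2

Free-air correction = 0.3086 × 1796.0 = 554.25 mGal
Free-air anomaly = 982628.02 − 983079.59 + (554.25) = 102.68 mGal
Bouguer slab correction = 0.04193 × 2.03 × 1796.0 = 152.87 mGal
Simple Bouguer anomaly = 102.68 − (152.87) = -50.19 mGal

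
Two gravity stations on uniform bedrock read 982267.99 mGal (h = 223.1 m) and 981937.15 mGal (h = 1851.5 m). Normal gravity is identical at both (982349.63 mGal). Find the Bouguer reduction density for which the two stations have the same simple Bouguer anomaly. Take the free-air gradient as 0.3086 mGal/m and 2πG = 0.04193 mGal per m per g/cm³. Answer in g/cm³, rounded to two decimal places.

Δg_obs = 981937.15 − 982267.99 = -330.84 mGal over Δh = 1851.5 − 223.1 = 1628.4 m
Equal Bouguer anomalies ⇒ Δg_obs + (0.3086 − 0.04193ρ)·Δh = 0
0.3086 − 0.04193ρ = −Δg_obs/Δh = 0.20317
ρ = (0.3086 − 0.20317) / 0.04193 = 2.51 g/cm³

2.51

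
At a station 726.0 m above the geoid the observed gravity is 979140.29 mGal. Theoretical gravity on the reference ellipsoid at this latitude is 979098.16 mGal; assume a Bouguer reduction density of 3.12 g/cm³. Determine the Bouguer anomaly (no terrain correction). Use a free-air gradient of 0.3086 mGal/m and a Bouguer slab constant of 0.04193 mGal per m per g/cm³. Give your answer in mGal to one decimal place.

171.2

Free-air correction = 0.3086 × 726.0 = 224.04 mGal
Free-air anomaly = 979140.29 − 979098.16 + (224.04) = 266.17 mGal
Bouguer slab correction = 0.04193 × 3.12 × 726.0 = 94.98 mGal
Simple Bouguer anomaly = 266.17 − (94.98) = 171.19 mGal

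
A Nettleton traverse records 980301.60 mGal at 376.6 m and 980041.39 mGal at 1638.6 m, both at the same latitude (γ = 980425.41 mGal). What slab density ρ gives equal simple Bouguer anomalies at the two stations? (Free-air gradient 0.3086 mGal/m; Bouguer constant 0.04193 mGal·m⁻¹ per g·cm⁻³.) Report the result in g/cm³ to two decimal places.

2.44

Δg_obs = 980041.39 − 980301.60 = -260.21 mGal over Δh = 1638.6 − 376.6 = 1262.0 m
Equal Bouguer anomalies ⇒ Δg_obs + (0.3086 − 0.04193ρ)·Δh = 0
0.3086 − 0.04193ρ = −Δg_obs/Δh = 0.20619
ρ = (0.3086 − 0.20619) / 0.04193 = 2.44 g/cm³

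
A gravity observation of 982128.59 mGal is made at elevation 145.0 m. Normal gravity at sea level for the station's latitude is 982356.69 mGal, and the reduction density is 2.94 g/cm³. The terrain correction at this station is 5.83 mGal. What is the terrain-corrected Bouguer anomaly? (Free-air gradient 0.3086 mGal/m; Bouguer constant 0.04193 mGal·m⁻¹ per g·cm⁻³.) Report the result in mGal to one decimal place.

Free-air correction = 0.3086 × 145.0 = 44.75 mGal
Free-air anomaly = 982128.59 − 982356.69 + (44.75) = -183.35 mGal
Bouguer slab correction = 0.04193 × 2.94 × 145.0 = 17.87 mGal
Simple Bouguer anomaly = -183.35 − (17.87) = -201.22 mGal
Complete Bouguer anomaly = -201.22 + 5.83 = -195.39 mGal

-195.4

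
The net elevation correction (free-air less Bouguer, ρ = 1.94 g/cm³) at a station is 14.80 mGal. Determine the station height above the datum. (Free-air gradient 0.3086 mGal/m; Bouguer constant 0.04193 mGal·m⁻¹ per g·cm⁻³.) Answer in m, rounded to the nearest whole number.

65

Combined gradient = 0.3086 − 0.04193 × 1.94 = 0.2272558 mGal/m
h = 14.80 / 0.2272558 = 65.12 m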